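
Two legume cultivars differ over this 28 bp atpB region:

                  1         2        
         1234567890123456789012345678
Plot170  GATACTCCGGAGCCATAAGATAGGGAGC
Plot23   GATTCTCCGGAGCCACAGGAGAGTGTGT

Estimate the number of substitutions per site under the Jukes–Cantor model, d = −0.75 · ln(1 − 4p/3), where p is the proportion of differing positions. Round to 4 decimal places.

0.3041

Differing sites — 4:A/T; 16:T/C; 18:A/G; 21:T/G; 24:G/T; 26:A/T; 28:C/T.
p = 7/28 = 0.250000.
d = −0.75 · ln(1 − (4/3)·0.250000) = −0.75 · ln(0.666667) = −0.75 · (-0.405465) = 0.3041.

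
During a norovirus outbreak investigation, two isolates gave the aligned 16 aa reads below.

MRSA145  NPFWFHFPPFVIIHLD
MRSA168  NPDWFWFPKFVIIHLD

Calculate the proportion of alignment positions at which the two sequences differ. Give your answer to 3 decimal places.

0.188

Differing sites — 3:F/D; 6:H/W; 9:P/K.
There are 3 differences over 16 sites, so p = 3/16 = 0.188.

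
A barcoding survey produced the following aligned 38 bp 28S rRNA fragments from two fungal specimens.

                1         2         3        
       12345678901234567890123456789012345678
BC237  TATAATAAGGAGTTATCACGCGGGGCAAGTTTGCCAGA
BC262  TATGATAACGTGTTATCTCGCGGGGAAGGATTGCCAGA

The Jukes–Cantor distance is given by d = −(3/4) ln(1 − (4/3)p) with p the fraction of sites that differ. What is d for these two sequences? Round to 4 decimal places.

0.2114

Differing sites — 4:A/G; 9:G/C; 11:A/T; 18:A/T; 26:C/A; 28:A/G; 30:T/A.
p = 7/38 = 0.184211.
d = −0.75 · ln(1 − (4/3)·0.184211) = −0.75 · ln(0.754385) = −0.75 · (-0.281852) = 0.2114.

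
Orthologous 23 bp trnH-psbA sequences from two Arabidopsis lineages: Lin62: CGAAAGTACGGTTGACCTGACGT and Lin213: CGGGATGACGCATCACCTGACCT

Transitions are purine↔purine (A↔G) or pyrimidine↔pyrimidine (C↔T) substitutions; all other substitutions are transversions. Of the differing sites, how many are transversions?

The sequences differ at positions 3 (A/G, transition), 4 (A/G, transition), 6 (G/T, transversion), 7 (T/G, transversion), 11 (G/C, transversion), 12 (T/A, transversion), 14 (G/C, transversion), 22 (G/C, transversion).
Of the 8 differences, 2 transitions and 6 transversions, so the answer is 6.

6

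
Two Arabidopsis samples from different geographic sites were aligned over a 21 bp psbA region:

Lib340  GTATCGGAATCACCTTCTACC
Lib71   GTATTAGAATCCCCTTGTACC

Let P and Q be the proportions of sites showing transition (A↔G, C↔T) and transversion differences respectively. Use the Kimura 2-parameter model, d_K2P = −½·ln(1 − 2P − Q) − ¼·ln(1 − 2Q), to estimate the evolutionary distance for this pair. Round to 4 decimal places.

Mismatches occur at site 5 (C→T, transition), site 6 (G→A, transition), site 12 (A→C, transversion), site 17 (C→G, transversion).
Of the 4 differences, 2 transitions and 2 transversions over 21 sites: P = 2/21 = 0.095238, Q = 2/21 = 0.095238.
d = −0.5·ln(0.714286) − 0.25·ln(0.809524) = −0.5·(-0.336472) − 0.25·(-0.211309) = 0.2211.

0.2211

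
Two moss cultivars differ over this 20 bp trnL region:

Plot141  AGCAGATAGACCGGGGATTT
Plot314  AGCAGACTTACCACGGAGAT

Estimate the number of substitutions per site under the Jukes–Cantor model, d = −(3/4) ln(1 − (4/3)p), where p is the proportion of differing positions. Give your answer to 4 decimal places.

0.4715

Mismatches occur at site 7 (T/C), site 8 (A/T), site 9 (G/T), site 13 (G/A), site 14 (G/C), site 18 (T/G), site 19 (T/A).
p = 7/20 = 0.350000.
d = −0.75 · ln(1 − (4/3)·0.350000) = −0.75 · ln(0.533333) = −0.75 · (-0.628609) = 0.4715.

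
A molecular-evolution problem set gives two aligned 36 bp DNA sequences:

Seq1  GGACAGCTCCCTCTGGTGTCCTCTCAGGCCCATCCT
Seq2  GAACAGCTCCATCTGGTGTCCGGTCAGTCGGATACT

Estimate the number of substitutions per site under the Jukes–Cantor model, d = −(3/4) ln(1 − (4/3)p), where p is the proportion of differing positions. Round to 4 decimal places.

0.2635

Mismatches occur at site 2 (G/A), site 11 (C/A), site 22 (T/G), site 23 (C/G), site 28 (G/T), site 30 (C/G), site 31 (C/G), site 34 (C/A).
p = 8/36 = 0.222222.
d = −0.75 · ln(1 − (4/3)·0.222222) = −0.75 · ln(0.703704) = −0.75 · (-0.351397) = 0.2635.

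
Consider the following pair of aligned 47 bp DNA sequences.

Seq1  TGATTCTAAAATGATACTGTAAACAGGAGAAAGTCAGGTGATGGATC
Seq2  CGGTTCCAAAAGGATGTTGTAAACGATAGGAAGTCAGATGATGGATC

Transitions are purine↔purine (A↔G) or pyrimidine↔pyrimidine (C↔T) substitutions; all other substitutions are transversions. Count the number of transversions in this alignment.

2

The sequences differ at positions 1 (T/C, transition), 3 (A/G, transition), 7 (T/C, transition), 12 (T/G, transversion), 16 (A/G, transition), 17 (C/T, transition), 25 (A/G, transition), 26 (G/A, transition), 27 (G/T, transversion), 30 (A/G, transition), 38 (G/A, transition).
Of the 11 differences, 9 transitions and 2 transversions, so the answer is 2.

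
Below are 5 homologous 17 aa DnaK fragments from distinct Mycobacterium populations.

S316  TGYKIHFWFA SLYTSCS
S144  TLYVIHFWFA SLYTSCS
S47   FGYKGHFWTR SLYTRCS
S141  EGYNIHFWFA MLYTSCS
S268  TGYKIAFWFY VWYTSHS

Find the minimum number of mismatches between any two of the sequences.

2

Pairwise Hamming distances:
  S316 vs S144: 2
  S316 vs S47: 5
  S316 vs S141: 3
  S316 vs S268: 5
  S144 vs S47: 7
  S144 vs S141: 4
  S144 vs S268: 7
  S47 vs S141: 7
  S47 vs S268: 9
  S141 vs S268: 7
The smallest is 2, between S316 and S144.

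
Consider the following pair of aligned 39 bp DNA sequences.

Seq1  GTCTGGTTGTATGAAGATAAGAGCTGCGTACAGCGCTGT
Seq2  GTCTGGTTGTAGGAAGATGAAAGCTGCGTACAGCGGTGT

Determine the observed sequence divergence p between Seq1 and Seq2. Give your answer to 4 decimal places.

0.1026

The sequences differ at positions 12 (T/G), 19 (A/G), 21 (G/A), 36 (C/G).
There are 4 differences over 39 sites, so p = 4/39 = 0.1026.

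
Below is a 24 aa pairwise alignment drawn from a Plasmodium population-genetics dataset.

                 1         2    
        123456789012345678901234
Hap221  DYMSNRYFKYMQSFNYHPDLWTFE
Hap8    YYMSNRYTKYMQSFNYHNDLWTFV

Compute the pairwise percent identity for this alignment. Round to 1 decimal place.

Mismatches occur at site 1 (D↔Y), site 8 (F↔T), site 18 (P↔N), site 24 (E↔V).
20 of the 24 sites match, so the percent identity is 20/24 × 100 = 83.3%.

83.3%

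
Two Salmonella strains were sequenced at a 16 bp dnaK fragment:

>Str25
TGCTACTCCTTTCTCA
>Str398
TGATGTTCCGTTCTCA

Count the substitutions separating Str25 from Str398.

Mismatches occur at site 3 (C↔A), site 5 (A↔G), site 6 (C↔T), site 10 (T↔G).
That gives 4 mismatches out of 16 aligned sites, so the Hamming distance is 4.

4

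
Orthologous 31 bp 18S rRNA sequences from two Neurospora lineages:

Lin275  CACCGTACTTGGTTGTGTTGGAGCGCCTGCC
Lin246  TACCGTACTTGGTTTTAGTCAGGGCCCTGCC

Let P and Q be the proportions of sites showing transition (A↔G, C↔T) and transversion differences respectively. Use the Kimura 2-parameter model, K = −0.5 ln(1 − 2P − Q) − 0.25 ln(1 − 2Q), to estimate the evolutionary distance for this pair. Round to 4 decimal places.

Differing sites — 1:C/T (Ti); 15:G/T (Tv); 17:G/A (Ti); 18:T/G (Tv); 20:G/C (Tv); 21:G/A (Ti); 22:A/G (Ti); 24:C/G (Tv); 25:G/C (Tv).
Of the 9 differences, 4 transitions and 5 transversions over 31 sites: P = 4/31 = 0.129032, Q = 5/31 = 0.161290.
d = −0.5·ln(0.580646) − 0.25·ln(0.677420) = −0.5·(-0.543614) − 0.25·(-0.389464) = 0.3692.

0.3692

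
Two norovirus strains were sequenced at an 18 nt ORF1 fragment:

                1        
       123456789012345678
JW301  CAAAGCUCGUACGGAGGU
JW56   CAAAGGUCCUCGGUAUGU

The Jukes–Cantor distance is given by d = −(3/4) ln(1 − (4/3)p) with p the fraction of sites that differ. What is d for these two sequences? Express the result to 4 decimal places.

0.4408

Differing sites — 6:C/G; 9:G/C; 11:A/C; 12:C/G; 14:G/U; 16:G/U.
p = 6/18 = 0.333333.
d = −0.75 · ln(1 − (4/3)·0.333333) = −0.75 · ln(0.555556) = −0.75 · (-0.587786) = 0.4408.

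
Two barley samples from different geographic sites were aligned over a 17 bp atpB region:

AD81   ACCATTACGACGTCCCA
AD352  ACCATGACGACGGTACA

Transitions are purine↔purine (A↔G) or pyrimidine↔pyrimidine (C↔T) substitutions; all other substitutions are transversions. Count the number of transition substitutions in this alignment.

1

Mismatches occur at site 6 (T↔G, transversion), site 13 (T↔G, transversion), site 14 (C↔T, transition), site 15 (C↔A, transversion).
Of the 4 differences, 1 transition and 3 transversions, so the answer is 1.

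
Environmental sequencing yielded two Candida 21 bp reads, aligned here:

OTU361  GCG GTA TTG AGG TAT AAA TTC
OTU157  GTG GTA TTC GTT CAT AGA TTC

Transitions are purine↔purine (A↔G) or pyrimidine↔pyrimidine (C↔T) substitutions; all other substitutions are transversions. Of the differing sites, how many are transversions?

3

Mismatches occur at site 2 (C↔T, transition), site 9 (G↔C, transversion), site 10 (A↔G, transition), site 11 (G↔T, transversion), site 12 (G↔T, transversion), site 13 (T↔C, transition), site 17 (A↔G, transition).
Of the 7 differences, 4 transitions and 3 transversions, so the answer is 3.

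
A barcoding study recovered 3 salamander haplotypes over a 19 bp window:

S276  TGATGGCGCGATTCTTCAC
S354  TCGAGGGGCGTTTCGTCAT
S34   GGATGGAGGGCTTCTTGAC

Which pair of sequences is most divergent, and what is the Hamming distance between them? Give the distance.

Pairwise Hamming distances:
  S276 vs S354: 7
  S276 vs S34: 5
  S354 vs S34: 10
The largest is 10, between S354 and S34.

10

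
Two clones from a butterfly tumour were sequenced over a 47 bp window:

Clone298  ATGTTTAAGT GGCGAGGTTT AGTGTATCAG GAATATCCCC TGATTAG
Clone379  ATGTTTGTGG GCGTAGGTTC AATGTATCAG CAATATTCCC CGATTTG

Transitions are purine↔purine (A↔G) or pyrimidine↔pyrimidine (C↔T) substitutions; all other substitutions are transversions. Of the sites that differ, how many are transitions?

5

Differing sites — 7:A/G (Ti); 8:A/T (Tv); 10:T/G (Tv); 12:G/C (Tv); 13:C/G (Tv); 14:G/T (Tv); 20:T/C (Ti); 22:G/A (Ti); 31:G/C (Tv); 37:C/T (Ti); 41:T/C (Ti); 46:A/T (Tv).
Of the 12 differences, 5 transitions and 7 transversions, so the answer is 5.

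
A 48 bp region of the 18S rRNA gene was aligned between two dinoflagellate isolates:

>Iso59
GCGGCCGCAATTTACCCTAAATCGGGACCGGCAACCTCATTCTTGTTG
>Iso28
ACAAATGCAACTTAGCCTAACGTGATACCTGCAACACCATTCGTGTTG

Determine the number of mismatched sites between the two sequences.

16

Differing sites — 1:G/A; 3:G/A; 4:G/A; 5:C/A; 6:C/T; 11:T/C; 15:C/G; 21:A/C; 22:T/G; 23:C/T; 25:G/A; 26:G/T; 30:G/T; 36:C/A; 37:T/C; 43:T/G.
That gives 16 mismatches out of 48 aligned sites, so the Hamming distance is 16.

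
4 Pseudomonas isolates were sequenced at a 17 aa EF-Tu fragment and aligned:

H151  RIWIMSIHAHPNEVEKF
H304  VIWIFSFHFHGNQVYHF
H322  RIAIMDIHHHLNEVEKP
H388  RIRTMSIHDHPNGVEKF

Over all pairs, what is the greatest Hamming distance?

11

Pairwise Hamming distances:
  H151 vs H304: 8
  H151 vs H322: 5
  H151 vs H388: 4
  H304 vs H322: 11
  H304 vs H388: 10
  H322 vs H388: 7
The largest is 11, between H304 and H322.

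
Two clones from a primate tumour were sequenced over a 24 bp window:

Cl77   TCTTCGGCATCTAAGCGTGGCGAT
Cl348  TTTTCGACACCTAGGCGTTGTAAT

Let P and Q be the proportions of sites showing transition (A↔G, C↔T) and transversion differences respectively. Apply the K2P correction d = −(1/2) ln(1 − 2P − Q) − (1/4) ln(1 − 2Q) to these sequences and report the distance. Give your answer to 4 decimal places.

The sequences differ at positions 2 (C/T, transition), 7 (G/A, transition), 10 (T/C, transition), 14 (A/G, transition), 19 (G/T, transversion), 21 (C/T, transition), 22 (G/A, transition).
Of the 7 differences, 6 transitions and 1 transversion over 24 sites: P = 6/24 = 0.250000, Q = 1/24 = 0.041667.
d = −0.5·ln(0.458333) − 0.25·ln(0.916666) = −0.5·(-0.780159) − 0.25·(-0.087012) = 0.4118.

0.4118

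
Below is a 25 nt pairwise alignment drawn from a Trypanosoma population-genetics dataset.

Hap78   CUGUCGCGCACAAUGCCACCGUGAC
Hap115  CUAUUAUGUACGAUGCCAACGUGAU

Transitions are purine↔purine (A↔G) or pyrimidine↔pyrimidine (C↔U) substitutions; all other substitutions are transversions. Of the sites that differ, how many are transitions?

7

Differing sites — 3:G/A (Ti); 5:C/U (Ti); 6:G/A (Ti); 7:C/U (Ti); 9:C/U (Ti); 12:A/G (Ti); 19:C/A (Tv); 25:C/U (Ti).
Of the 8 differences, 7 transitions and 1 transversion, so the answer is 7.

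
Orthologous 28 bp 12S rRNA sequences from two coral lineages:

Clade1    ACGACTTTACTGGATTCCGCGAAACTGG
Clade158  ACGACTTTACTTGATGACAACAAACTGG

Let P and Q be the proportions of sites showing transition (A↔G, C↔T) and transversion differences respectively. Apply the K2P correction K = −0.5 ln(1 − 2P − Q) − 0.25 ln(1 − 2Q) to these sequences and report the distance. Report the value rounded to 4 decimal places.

0.2543

Differing sites — 12:G/T (Tv); 16:T/G (Tv); 17:C/A (Tv); 19:G/A (Ti); 20:C/A (Tv); 21:G/C (Tv).
Of the 6 differences, 1 transition and 5 transversions over 28 sites: P = 1/28 = 0.035714, Q = 5/28 = 0.178571.
d = −0.5·ln(0.750001) − 0.25·ln(0.642858) = −0.5·(-0.287681) − 0.25·(-0.441831) = 0.2543.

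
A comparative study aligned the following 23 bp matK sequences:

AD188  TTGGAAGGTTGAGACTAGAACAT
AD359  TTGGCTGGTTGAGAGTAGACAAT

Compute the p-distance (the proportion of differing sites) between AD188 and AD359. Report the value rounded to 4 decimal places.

The sequences differ at positions 5 (A/C), 6 (A/T), 15 (C/G), 20 (A/C), 21 (C/A).
There are 5 differences over 23 sites, so p = 5/23 = 0.2174.

0.2174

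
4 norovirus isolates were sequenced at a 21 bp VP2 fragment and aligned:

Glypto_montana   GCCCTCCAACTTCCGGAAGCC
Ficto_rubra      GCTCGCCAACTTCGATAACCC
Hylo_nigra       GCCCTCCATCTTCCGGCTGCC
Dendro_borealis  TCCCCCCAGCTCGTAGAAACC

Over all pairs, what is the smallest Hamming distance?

Pairwise Hamming distances:
  Glypto_montana vs Ficto_rubra: 6
  Glypto_montana vs Hylo_nigra: 3
  Glypto_montana vs Dendro_borealis: 8
  Ficto_rubra vs Hylo_nigra: 9
  Ficto_rubra vs Dendro_borealis: 9
  Hylo_nigra vs Dendro_borealis: 10
The smallest is 3, between Glypto_montana and Hylo_nigra.

3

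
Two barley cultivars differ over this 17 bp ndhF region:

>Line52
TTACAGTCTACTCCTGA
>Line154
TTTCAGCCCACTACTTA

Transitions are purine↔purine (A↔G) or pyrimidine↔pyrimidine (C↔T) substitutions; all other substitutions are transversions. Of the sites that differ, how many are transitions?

Differing sites — 3:A/T (Tv); 7:T/C (Ti); 9:T/C (Ti); 13:C/A (Tv); 16:G/T (Tv).
Of the 5 differences, 2 transitions and 3 transversions, so the answer is 2.

2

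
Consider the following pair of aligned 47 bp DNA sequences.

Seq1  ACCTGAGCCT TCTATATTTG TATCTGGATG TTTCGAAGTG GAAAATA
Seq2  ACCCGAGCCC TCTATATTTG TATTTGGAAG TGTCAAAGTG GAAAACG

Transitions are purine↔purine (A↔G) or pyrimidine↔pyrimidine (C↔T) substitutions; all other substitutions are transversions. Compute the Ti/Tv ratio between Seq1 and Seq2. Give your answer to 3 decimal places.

Differing sites — 4:T/C (Ti); 10:T/C (Ti); 24:C/T (Ti); 29:T/A (Tv); 32:T/G (Tv); 35:G/A (Ti); 46:T/C (Ti); 47:A/G (Ti).
Of the 8 differences, 6 transitions and 2 transversions, so Ti/Tv = 6/2 = 3.000.

3.000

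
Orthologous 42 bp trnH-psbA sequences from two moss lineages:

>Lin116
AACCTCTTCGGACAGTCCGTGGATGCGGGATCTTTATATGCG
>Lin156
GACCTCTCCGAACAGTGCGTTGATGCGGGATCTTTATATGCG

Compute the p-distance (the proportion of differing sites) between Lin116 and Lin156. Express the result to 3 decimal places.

0.119

The sequences differ at positions 1 (A/G), 8 (T/C), 11 (G/A), 17 (C/G), 21 (G/T).
There are 5 differences over 42 sites, so p = 5/42 = 0.119.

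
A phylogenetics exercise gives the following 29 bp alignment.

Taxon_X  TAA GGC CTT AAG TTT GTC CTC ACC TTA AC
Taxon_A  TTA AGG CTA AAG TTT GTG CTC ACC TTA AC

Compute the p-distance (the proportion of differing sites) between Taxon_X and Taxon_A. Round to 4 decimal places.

Mismatches occur at site 2 (A↔T), site 4 (G↔A), site 6 (C↔G), site 9 (T↔A), site 18 (C↔G).
There are 5 differences over 29 sites, so p = 5/29 = 0.1724.

0.1724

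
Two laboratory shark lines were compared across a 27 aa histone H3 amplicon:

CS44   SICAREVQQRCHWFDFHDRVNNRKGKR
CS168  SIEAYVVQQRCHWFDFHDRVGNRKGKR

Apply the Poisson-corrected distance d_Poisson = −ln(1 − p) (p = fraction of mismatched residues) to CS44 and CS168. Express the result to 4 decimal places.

0.1603

The sequences differ at positions 3 (C/E), 5 (R/Y), 6 (E/V), 21 (N/G).
p = 4/27 = 0.148148.
d = −ln(1 − 0.148148) = −ln(0.851852) = 0.1603.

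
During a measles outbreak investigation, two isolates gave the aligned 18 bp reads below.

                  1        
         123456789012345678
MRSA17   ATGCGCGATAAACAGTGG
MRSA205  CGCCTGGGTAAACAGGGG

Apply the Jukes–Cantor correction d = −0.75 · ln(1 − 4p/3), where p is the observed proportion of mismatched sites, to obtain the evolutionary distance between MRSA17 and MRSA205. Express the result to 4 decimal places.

0.5482

Mismatches occur at site 1 (A/C), site 2 (T/G), site 3 (G/C), site 5 (G/T), site 6 (C/G), site 8 (A/G), site 16 (T/G).
p = 7/18 = 0.388889.
d = −0.75 · ln(1 − (4/3)·0.388889) = −0.75 · ln(0.481481) = −0.75 · (-0.730889) = 0.5482.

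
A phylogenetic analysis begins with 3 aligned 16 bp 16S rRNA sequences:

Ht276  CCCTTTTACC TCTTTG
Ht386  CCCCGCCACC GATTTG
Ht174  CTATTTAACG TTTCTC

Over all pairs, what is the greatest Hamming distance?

11

Pairwise Hamming distances:
  Ht276 vs Ht386: 6
  Ht276 vs Ht174: 7
  Ht386 vs Ht174: 11
The largest is 11, between Ht386 and Ht174.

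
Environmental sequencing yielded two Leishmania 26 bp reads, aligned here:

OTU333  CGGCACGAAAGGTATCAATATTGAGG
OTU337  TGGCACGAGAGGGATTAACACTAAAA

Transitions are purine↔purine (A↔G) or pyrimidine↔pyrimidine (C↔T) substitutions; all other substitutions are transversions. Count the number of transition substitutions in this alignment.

8

The sequences differ at positions 1 (C/T, transition), 9 (A/G, transition), 13 (T/G, transversion), 16 (C/T, transition), 19 (T/C, transition), 21 (T/C, transition), 23 (G/A, transition), 25 (G/A, transition), 26 (G/A, transition).
Of the 9 differences, 8 transitions and 1 transversion, so the answer is 8.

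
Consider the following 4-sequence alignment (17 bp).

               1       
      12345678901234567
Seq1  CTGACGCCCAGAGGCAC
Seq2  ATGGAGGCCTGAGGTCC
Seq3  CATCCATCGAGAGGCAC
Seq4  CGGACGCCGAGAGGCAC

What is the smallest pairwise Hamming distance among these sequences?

2

Pairwise Hamming distances:
  Seq1 vs Seq2: 7
  Seq1 vs Seq3: 6
  Seq1 vs Seq4: 2
  Seq2 vs Seq3: 11
  Seq2 vs Seq4: 9
  Seq3 vs Seq4: 5
The smallest is 2, between Seq1 and Seq4.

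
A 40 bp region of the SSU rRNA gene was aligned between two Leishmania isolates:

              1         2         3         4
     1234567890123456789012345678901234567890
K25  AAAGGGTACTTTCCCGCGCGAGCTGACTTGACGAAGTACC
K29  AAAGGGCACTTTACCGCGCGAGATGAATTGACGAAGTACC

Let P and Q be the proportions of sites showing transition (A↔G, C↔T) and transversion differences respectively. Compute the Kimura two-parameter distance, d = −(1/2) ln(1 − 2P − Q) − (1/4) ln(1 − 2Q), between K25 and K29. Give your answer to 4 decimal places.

The sequences differ at positions 7 (T/C, transition), 13 (C/A, transversion), 23 (C/A, transversion), 27 (C/A, transversion).
Of the 4 differences, 1 transition and 3 transversions over 40 sites: P = 1/40 = 0.025000, Q = 3/40 = 0.075000.
d = −0.5·ln(0.875000) − 0.25·ln(0.850000) = −0.5·(-0.133531) − 0.25·(-0.162519) = 0.1074.

0.1074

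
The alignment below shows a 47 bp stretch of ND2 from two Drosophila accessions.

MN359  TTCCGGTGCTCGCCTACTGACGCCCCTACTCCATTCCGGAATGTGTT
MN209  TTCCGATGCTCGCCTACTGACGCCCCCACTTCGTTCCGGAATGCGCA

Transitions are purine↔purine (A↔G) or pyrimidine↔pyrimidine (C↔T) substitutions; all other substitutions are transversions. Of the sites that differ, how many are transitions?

6

The sequences differ at positions 6 (G/A, transition), 27 (T/C, transition), 31 (C/T, transition), 33 (A/G, transition), 44 (T/C, transition), 46 (T/C, transition), 47 (T/A, transversion).
Of the 7 differences, 6 transitions and 1 transversion, so the answer is 6.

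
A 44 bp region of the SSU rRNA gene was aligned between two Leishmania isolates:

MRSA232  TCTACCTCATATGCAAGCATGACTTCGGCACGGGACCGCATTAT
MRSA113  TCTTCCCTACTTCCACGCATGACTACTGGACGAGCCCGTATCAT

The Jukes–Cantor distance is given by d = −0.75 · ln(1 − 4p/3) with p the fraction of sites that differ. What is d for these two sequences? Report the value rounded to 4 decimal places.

0.4141

Mismatches occur at site 4 (A/T), site 7 (T/C), site 8 (C/T), site 10 (T/C), site 11 (A/T), site 13 (G/C), site 16 (A/C), site 25 (T/A), site 27 (G/T), site 29 (C/G), site 33 (G/A), site 35 (A/C), site 39 (C/T), site 42 (T/C).
p = 14/44 = 0.318182.
d = −0.75 · ln(1 − (4/3)·0.318182) = −0.75 · ln(0.575757) = −0.75 · (-0.552070) = 0.4141.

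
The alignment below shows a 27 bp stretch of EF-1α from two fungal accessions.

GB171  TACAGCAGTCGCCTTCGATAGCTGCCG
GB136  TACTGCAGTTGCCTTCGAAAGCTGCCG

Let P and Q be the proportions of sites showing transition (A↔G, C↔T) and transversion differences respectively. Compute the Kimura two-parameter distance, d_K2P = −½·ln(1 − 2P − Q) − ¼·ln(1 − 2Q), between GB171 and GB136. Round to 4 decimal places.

0.1203

The sequences differ at positions 4 (A/T, transversion), 10 (C/T, transition), 19 (T/A, transversion).
Of the 3 differences, 1 transition and 2 transversions over 27 sites: P = 1/27 = 0.037037, Q = 2/27 = 0.074074.
d = −0.5·ln(0.851852) − 0.25·ln(0.851852) = −0.5·(-0.160342) − 0.25·(-0.160342) = 0.1203.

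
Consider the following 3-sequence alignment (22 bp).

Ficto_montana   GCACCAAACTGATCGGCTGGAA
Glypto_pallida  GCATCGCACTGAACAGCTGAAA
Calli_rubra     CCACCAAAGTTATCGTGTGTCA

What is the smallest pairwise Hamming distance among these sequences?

Pairwise Hamming distances:
  Ficto_montana vs Glypto_pallida: 6
  Ficto_montana vs Calli_rubra: 7
  Glypto_pallida vs Calli_rubra: 12
The smallest is 6, between Ficto_montana and Glypto_pallida.

6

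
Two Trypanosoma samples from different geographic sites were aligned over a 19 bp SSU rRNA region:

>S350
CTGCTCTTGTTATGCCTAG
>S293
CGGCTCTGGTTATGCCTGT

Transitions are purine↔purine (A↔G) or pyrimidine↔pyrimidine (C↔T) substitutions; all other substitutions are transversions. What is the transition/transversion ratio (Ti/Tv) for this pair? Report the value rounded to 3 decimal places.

0.333

Mismatches occur at site 2 (T↔G, transversion), site 8 (T↔G, transversion), site 18 (A↔G, transition), site 19 (G↔T, transversion).
Of the 4 differences, 1 transition and 3 transversions, so Ti/Tv = 1/3 = 0.333.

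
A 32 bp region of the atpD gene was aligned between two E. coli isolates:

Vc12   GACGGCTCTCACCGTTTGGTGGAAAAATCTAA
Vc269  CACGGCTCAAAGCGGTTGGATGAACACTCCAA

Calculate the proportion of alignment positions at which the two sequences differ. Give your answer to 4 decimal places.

Differing sites — 1:G/C; 9:T/A; 10:C/A; 12:C/G; 15:T/G; 20:T/A; 21:G/T; 25:A/C; 27:A/C; 30:T/C.
There are 10 differences over 32 sites, so p = 10/32 = 0.3125.

0.3125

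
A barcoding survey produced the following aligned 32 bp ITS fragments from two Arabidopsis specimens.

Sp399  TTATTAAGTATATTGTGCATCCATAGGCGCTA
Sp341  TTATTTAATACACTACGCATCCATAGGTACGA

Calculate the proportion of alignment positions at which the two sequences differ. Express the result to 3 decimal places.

The sequences differ at positions 6 (A/T), 8 (G/A), 11 (T/C), 13 (T/C), 15 (G/A), 16 (T/C), 28 (C/T), 29 (G/A), 31 (T/G).
There are 9 differences over 32 sites, so p = 9/32 = 0.281.

0.281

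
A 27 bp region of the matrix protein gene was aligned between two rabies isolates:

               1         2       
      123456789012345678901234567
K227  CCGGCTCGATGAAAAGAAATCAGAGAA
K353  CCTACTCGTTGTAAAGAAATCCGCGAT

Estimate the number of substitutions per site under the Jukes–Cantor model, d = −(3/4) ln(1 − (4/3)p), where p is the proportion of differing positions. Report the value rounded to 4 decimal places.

0.3181

The sequences differ at positions 3 (G/T), 4 (G/A), 9 (A/T), 12 (A/T), 22 (A/C), 24 (A/C), 27 (A/T).
p = 7/27 = 0.259259.
d = −0.75 · ln(1 − (4/3)·0.259259) = −0.75 · ln(0.654321) = −0.75 · (-0.424157) = 0.3181.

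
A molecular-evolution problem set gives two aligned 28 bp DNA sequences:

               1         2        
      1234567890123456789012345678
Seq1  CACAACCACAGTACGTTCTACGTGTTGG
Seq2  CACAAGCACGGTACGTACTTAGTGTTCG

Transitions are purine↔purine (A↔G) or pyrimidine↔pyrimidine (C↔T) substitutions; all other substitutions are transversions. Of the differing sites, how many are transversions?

5

Mismatches occur at site 6 (C/G, transversion), site 10 (A/G, transition), site 17 (T/A, transversion), site 20 (A/T, transversion), site 21 (C/A, transversion), site 27 (G/C, transversion).
Of the 6 differences, 1 transition and 5 transversions, so the answer is 5.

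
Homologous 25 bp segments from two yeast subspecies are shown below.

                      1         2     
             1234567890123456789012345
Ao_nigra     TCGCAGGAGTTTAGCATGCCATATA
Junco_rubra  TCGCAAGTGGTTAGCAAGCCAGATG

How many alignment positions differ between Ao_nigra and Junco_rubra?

6

Mismatches occur at site 6 (G/A), site 8 (A/T), site 10 (T/G), site 17 (T/A), site 22 (T/G), site 25 (A/G).
That gives 6 mismatches out of 25 aligned sites, so the Hamming distance is 6.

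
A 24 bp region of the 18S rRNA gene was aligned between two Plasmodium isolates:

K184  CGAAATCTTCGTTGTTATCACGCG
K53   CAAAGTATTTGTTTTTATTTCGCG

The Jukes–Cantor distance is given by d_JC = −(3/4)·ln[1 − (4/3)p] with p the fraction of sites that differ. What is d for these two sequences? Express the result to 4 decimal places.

Differing sites — 2:G/A; 5:A/G; 7:C/A; 10:C/T; 14:G/T; 19:C/T; 20:A/T.
p = 7/24 = 0.291667.
d = −0.75 · ln(1 − (4/3)·0.291667) = −0.75 · ln(0.611111) = −0.75 · (-0.492477) = 0.3694.

0.3694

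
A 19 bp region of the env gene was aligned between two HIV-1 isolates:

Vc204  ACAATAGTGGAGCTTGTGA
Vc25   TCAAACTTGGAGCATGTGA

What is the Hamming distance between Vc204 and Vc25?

5

Mismatches occur at site 1 (A/T), site 5 (T/A), site 6 (A/C), site 7 (G/T), site 14 (T/A).
That gives 5 mismatches out of 19 aligned sites, so the Hamming distance is 5.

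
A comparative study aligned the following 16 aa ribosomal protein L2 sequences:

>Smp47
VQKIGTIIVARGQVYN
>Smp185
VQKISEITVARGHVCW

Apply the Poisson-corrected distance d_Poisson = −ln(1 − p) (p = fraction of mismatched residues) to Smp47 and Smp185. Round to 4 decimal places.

Differing sites — 5:G/S; 6:T/E; 8:I/T; 13:Q/H; 15:Y/C; 16:N/W.
p = 6/16 = 0.375000.
d = −ln(1 − 0.375000) = −ln(0.625000) = 0.4700.

0.4700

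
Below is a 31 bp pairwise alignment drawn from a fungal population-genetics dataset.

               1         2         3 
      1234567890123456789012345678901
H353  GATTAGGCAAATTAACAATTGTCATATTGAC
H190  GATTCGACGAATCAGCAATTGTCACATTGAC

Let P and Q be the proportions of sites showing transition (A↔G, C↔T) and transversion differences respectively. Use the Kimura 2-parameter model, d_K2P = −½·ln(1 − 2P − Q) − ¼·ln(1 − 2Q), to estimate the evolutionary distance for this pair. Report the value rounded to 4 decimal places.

The sequences differ at positions 5 (A/C, transversion), 7 (G/A, transition), 9 (A/G, transition), 13 (T/C, transition), 15 (A/G, transition), 25 (T/C, transition).
Of the 6 differences, 5 transitions and 1 transversion over 31 sites: P = 5/31 = 0.161290, Q = 1/31 = 0.032258.
d = −0.5·ln(0.645162) − 0.25·ln(0.935484) = −0.5·(-0.438254) − 0.25·(-0.066691) = 0.2358.

0.2358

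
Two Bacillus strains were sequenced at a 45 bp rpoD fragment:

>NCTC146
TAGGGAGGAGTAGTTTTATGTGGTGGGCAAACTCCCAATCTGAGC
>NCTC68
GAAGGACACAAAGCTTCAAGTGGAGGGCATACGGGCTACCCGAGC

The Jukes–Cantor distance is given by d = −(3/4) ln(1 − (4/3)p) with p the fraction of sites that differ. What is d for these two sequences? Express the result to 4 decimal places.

0.5716

Differing sites — 1:T/G; 3:G/A; 7:G/C; 8:G/A; 9:A/C; 10:G/A; 11:T/A; 14:T/C; 17:T/C; 19:T/A; 24:T/A; 30:A/T; 33:T/G; 34:C/G; 35:C/G; 37:A/T; 39:T/C; 41:T/C.
p = 18/45 = 0.400000.
d = −0.75 · ln(1 − (4/3)·0.400000) = −0.75 · ln(0.466667) = −0.75 · (-0.762139) = 0.5716.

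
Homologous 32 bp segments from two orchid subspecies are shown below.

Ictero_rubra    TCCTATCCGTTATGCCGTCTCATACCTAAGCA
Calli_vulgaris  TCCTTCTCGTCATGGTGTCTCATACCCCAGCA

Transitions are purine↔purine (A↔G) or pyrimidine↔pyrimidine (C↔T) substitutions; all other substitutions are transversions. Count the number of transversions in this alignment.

Mismatches occur at site 5 (A/T, transversion), site 6 (T/C, transition), site 7 (C/T, transition), site 11 (T/C, transition), site 15 (C/G, transversion), site 16 (C/T, transition), site 27 (T/C, transition), site 28 (A/C, transversion).
Of the 8 differences, 5 transitions and 3 transversions, so the answer is 3.

3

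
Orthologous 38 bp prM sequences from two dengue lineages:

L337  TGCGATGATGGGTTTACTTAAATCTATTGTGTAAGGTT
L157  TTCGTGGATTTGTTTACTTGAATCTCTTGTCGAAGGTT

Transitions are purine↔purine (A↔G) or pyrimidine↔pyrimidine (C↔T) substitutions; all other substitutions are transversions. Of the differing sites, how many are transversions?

8

The sequences differ at positions 2 (G/T, transversion), 5 (A/T, transversion), 6 (T/G, transversion), 10 (G/T, transversion), 11 (G/T, transversion), 20 (A/G, transition), 26 (A/C, transversion), 31 (G/C, transversion), 32 (T/G, transversion).
Of the 9 differences, 1 transition and 8 transversions, so the answer is 8.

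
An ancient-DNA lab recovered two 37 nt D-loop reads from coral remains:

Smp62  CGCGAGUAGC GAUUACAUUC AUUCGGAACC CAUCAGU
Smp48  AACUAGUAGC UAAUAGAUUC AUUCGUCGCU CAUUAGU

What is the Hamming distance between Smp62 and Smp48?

Mismatches occur at site 1 (C↔A), site 2 (G↔A), site 4 (G↔U), site 11 (G↔U), site 13 (U↔A), site 16 (C↔G), site 26 (G↔U), site 27 (A↔C), site 28 (A↔G), site 30 (C↔U), site 34 (C↔U).
That gives 11 mismatches out of 37 aligned sites, so the Hamming distance is 11.

11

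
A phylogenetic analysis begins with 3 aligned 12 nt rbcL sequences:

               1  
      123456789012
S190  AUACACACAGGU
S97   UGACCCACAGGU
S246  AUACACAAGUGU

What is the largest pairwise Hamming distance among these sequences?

6

Pairwise Hamming distances:
  S190 vs S97: 3
  S190 vs S246: 3
  S97 vs S246: 6
The largest is 6, between S97 and S246.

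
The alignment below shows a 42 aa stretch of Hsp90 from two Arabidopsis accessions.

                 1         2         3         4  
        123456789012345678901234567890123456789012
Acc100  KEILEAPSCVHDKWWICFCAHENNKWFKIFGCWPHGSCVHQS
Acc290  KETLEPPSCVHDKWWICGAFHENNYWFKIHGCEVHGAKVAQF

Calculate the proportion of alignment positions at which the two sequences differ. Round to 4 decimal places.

The sequences differ at positions 3 (I/T), 6 (A/P), 18 (F/G), 19 (C/A), 20 (A/F), 25 (K/Y), 30 (F/H), 33 (W/E), 34 (P/V), 37 (S/A), 38 (C/K), 40 (H/A), 42 (S/F).
There are 13 differences over 42 sites, so p = 13/42 = 0.3095.

0.3095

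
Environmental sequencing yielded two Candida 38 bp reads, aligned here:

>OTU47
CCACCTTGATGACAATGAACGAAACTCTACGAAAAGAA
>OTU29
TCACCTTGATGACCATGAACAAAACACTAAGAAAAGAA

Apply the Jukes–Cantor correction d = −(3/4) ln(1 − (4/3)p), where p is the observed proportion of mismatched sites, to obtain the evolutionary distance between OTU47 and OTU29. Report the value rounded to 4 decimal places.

0.1447

Differing sites — 1:C/T; 14:A/C; 21:G/A; 26:T/A; 30:C/A.
p = 5/38 = 0.131579.
d = −0.75 · ln(1 − (4/3)·0.131579) = −0.75 · ln(0.824561) = −0.75 · (-0.192904) = 0.1447.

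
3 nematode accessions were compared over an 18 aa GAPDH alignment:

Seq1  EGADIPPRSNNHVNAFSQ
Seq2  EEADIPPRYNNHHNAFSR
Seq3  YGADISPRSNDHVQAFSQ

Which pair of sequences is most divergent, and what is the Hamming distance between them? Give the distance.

Pairwise Hamming distances:
  Seq1 vs Seq2: 4
  Seq1 vs Seq3: 4
  Seq2 vs Seq3: 8
The largest is 8, between Seq2 and Seq3.

8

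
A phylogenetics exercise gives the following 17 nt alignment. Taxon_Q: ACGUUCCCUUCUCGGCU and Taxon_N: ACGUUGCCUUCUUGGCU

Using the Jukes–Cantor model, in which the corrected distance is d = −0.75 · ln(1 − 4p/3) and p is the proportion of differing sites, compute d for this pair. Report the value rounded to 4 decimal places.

The sequences differ at positions 6 (C/G), 13 (C/U).
p = 2/17 = 0.117647.
d = −0.75 · ln(1 − (4/3)·0.117647) = −0.75 · ln(0.843137) = −0.75 · (-0.170626) = 0.1280.

0.1280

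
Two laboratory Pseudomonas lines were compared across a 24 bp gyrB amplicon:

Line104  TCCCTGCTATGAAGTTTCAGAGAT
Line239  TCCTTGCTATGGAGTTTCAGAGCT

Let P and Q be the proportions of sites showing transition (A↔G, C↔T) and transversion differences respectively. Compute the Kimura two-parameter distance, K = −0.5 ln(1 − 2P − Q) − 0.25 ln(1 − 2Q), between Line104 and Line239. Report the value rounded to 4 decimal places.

The sequences differ at positions 4 (C/T, transition), 12 (A/G, transition), 23 (A/C, transversion).
Of the 3 differences, 2 transitions and 1 transversion over 24 sites: P = 2/24 = 0.083333, Q = 1/24 = 0.041667.
d = −0.5·ln(0.791667) − 0.25·ln(0.916666) = −0.5·(-0.233614) − 0.25·(-0.087012) = 0.1386.

0.1386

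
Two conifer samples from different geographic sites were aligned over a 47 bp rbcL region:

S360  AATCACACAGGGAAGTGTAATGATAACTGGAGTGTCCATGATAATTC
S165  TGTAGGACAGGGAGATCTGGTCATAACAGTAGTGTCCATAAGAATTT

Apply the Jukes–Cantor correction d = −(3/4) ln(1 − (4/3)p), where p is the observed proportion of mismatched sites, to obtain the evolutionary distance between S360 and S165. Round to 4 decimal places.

0.4537

The sequences differ at positions 1 (A/T), 2 (A/G), 4 (C/A), 5 (A/G), 6 (C/G), 14 (A/G), 15 (G/A), 17 (G/C), 19 (A/G), 20 (A/G), 22 (G/C), 28 (T/A), 30 (G/T), 40 (G/A), 42 (T/G), 47 (C/T).
p = 16/47 = 0.340426.
d = −0.75 · ln(1 − (4/3)·0.340426) = −0.75 · ln(0.546099) = −0.75 · (-0.604955) = 0.4537.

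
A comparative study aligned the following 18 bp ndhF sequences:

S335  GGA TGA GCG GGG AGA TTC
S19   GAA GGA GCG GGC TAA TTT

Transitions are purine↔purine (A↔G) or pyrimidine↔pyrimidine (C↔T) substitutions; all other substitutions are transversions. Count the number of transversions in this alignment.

3

Mismatches occur at site 2 (G→A, transition), site 4 (T→G, transversion), site 12 (G→C, transversion), site 13 (A→T, transversion), site 14 (G→A, transition), site 18 (C→T, transition).
Of the 6 differences, 3 transitions and 3 transversions, so the answer is 3.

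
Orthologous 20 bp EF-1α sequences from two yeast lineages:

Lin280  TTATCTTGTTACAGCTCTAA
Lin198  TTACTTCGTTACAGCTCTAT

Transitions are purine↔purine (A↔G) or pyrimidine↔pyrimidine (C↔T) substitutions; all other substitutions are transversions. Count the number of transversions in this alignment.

1

The sequences differ at positions 4 (T/C, transition), 5 (C/T, transition), 7 (T/C, transition), 20 (A/T, transversion).
Of the 4 differences, 3 transitions and 1 transversion, so the answer is 1.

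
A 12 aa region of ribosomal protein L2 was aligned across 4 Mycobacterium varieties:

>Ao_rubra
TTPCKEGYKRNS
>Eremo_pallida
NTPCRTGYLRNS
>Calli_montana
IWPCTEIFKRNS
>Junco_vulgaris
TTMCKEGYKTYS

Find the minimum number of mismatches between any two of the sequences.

3

Pairwise Hamming distances:
  Ao_rubra vs Eremo_pallida: 4
  Ao_rubra vs Calli_montana: 5
  Ao_rubra vs Junco_vulgaris: 3
  Eremo_pallida vs Calli_montana: 7
  Eremo_pallida vs Junco_vulgaris: 7
  Calli_montana vs Junco_vulgaris: 8
The smallest is 3, between Ao_rubra and Junco_vulgaris.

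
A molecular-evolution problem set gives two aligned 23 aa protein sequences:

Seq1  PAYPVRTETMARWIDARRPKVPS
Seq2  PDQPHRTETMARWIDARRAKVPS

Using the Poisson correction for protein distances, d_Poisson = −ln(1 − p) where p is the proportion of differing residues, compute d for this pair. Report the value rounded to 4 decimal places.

0.1911

Mismatches occur at site 2 (A→D), site 3 (Y→Q), site 5 (V→H), site 19 (P→A).
p = 4/23 = 0.173913.
d = −ln(1 − 0.173913) = −ln(0.826087) = 0.1911.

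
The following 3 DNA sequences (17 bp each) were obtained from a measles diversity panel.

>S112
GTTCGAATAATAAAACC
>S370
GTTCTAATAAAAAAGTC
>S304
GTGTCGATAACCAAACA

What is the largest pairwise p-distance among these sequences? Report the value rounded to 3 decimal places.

0.529

Pairwise Hamming distances:
  S112 vs S370: 4
  S112 vs S304: 7
  S370 vs S304: 9
The largest is 9 mismatches, between S370 and S304; p = 9/17 = 0.529.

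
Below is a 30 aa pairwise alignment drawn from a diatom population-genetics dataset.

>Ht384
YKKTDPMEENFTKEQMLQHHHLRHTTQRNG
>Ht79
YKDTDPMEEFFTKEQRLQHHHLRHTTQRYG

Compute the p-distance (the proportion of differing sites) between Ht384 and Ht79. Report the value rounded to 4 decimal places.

0.1333

Mismatches occur at site 3 (K↔D), site 10 (N↔F), site 16 (M↔R), site 29 (N↔Y).
There are 4 differences over 30 sites, so p = 4/30 = 0.1333.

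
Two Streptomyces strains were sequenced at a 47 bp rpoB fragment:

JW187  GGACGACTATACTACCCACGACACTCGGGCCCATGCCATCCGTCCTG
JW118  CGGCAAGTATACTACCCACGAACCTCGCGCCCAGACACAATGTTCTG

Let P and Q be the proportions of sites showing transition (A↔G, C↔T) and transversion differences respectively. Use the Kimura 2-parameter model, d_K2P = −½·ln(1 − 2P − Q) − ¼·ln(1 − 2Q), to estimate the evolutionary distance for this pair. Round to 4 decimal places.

0.4157

The sequences differ at positions 1 (G/C, transversion), 3 (A/G, transition), 5 (G/A, transition), 7 (C/G, transversion), 22 (C/A, transversion), 23 (A/C, transversion), 28 (G/C, transversion), 34 (T/G, transversion), 35 (G/A, transition), 37 (C/A, transversion), 38 (A/C, transversion), 39 (T/A, transversion), 40 (C/A, transversion), 41 (C/T, transition), 44 (C/T, transition).
Of the 15 differences, 5 transitions and 10 transversions over 47 sites: P = 5/47 = 0.106383, Q = 10/47 = 0.212766.
d = −0.5·ln(0.574468) − 0.25·ln(0.574468) = −0.5·(-0.554311) − 0.25·(-0.554311) = 0.4157.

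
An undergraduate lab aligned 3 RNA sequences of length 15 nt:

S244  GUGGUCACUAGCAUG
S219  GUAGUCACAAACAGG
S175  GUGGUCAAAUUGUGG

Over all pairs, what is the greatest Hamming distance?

7

Pairwise Hamming distances:
  S244 vs S219: 4
  S244 vs S175: 7
  S219 vs S175: 6
The largest is 7, between S244 and S175.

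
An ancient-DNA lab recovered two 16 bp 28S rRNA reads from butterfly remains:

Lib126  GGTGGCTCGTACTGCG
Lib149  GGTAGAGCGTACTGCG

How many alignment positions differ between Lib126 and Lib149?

The sequences differ at positions 4 (G/A), 6 (C/A), 7 (T/G).
That gives 3 mismatches out of 16 aligned sites, so the Hamming distance is 3.

3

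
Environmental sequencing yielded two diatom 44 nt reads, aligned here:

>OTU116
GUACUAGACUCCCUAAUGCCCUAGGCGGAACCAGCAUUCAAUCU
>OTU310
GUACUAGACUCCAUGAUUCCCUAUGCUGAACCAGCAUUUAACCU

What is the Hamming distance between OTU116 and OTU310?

7

Differing sites — 13:C/A; 15:A/G; 18:G/U; 24:G/U; 27:G/U; 39:C/U; 42:U/C.
That gives 7 mismatches out of 44 aligned sites, so the Hamming distance is 7.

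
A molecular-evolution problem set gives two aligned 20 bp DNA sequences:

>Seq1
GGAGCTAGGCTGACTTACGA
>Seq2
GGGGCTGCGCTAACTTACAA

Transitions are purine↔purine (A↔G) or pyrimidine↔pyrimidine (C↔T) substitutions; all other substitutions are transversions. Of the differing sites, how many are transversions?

Mismatches occur at site 3 (A↔G, transition), site 7 (A↔G, transition), site 8 (G↔C, transversion), site 12 (G↔A, transition), site 19 (G↔A, transition).
Of the 5 differences, 4 transitions and 1 transversion, so the answer is 1.

1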